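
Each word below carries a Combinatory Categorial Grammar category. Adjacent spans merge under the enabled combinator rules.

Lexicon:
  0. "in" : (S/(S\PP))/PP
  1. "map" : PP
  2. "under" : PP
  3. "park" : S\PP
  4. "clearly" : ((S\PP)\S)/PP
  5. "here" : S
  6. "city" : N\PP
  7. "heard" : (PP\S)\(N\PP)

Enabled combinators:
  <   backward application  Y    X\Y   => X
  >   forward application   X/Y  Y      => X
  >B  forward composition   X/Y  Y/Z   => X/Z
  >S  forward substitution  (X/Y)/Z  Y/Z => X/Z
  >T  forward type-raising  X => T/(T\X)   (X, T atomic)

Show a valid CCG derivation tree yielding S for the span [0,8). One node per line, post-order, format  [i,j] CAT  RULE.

[0,1] (S/(S\PP))/PP  lex  "in"
[1,2] PP  lex  "map"
[0,2] S/(S\PP)  >  k=1
[2,3] PP  lex  "under"
[2,3] S/(S\PP)  >T
[3,4] S\PP  lex  "park"
[2,4] S  >  k=3
[4,5] ((S\PP)\S)/PP  lex  "clearly"
[5,6] S  lex  "here"
[6,7] N\PP  lex  "city"
[7,8] (PP\S)\(N\PP)  lex  "heard"
[6,8] PP\S  <  k=7
[5,8] PP  <  k=6
[4,8] (S\PP)\S  >  k=5
[2,8] S\PP  <  k=4
[0,8] S  >  k=2

[0,8] S   >
  [0,2] S/(S\PP)   >
    [0,1] "in" : (S/(S\PP))/PP
    [1,2] "map" : PP
  [2,8] S\PP   <
    [2,4] S   >
      [2,3] S/(S\PP)   >T
        [2,3] "under" : PP
      [3,4] "park" : S\PP
    [4,8] (S\PP)\S   >
      [4,5] "clearly" : ((S\PP)\S)/PP
      [5,8] PP   <
        [5,6] "here" : S
        [6,8] PP\S   <
          [6,7] "city" : N\PP
          [7,8] "heard" : (PP\S)\(N\PP)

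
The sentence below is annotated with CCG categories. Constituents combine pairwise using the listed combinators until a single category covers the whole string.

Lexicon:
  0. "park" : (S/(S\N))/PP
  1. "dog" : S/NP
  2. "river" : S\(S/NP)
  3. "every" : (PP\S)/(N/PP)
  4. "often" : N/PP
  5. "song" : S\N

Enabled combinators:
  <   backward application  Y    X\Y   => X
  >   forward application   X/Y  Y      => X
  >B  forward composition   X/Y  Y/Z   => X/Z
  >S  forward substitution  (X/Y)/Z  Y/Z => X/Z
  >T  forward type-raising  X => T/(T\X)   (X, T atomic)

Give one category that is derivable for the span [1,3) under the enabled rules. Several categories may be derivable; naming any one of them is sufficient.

S

[0,6] S   >
  [0,5] S/(S\N)   >
    [0,1] "park" : (S/(S\N))/PP
    [1,5] PP   <
      [1,3] S   <
        [1,2] "dog" : S/NP
        [2,3] "river" : S\(S/NP)
      [3,5] PP\S   >
        [3,4] "every" : (PP\S)/(N/PP)
        [4,5] "often" : N/PP
  [5,6] "song" : S\N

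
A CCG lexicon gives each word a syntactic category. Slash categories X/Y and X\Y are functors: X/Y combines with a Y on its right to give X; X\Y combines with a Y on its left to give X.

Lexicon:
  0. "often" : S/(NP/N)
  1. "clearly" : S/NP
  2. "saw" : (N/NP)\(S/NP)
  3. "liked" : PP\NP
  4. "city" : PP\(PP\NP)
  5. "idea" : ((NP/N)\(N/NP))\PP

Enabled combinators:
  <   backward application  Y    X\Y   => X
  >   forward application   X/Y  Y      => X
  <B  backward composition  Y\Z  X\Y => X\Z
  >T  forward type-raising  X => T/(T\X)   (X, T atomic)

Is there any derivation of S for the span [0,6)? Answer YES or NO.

[0,6] S   >
  [0,1] "often" : S/(NP/N)
  [1,6] NP/N   <
    [1,3] N/NP   <
      [1,2] "clearly" : S/NP
      [2,3] "saw" : (N/NP)\(S/NP)
    [3,6] (NP/N)\(N/NP)   <
      [3,5] PP   <
        [3,4] "liked" : PP\NP
        [4,5] "city" : PP\(PP\NP)
      [5,6] "idea" : ((NP/N)\(N/NP))\PP

YES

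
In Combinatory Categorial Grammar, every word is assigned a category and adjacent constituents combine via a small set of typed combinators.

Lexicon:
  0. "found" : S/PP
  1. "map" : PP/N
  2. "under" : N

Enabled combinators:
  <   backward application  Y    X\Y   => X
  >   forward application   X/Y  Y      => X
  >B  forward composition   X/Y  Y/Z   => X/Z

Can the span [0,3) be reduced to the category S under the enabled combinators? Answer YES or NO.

YES

[0,3] S   >
  [0,1] "found" : S/PP
  [1,3] PP   >
    [1,2] "map" : PP/N
    [2,3] "under" : N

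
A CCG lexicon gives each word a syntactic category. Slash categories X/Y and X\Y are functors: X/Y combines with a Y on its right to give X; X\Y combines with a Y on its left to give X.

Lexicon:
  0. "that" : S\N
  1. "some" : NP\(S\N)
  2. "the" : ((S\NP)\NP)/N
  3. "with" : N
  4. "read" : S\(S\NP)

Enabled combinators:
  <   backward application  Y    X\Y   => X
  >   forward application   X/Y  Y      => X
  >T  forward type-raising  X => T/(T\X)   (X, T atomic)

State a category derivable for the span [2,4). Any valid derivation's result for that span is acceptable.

[0,5] S   <
  [0,4] S\NP   <
    [0,2] NP   <
      [0,1] "that" : S\N
      [1,2] "some" : NP\(S\N)
    [2,4] (S\NP)\NP   >
      [2,3] "the" : ((S\NP)\NP)/N
      [3,4] "with" : N
  [4,5] "read" : S\(S\NP)

(S\NP)\NP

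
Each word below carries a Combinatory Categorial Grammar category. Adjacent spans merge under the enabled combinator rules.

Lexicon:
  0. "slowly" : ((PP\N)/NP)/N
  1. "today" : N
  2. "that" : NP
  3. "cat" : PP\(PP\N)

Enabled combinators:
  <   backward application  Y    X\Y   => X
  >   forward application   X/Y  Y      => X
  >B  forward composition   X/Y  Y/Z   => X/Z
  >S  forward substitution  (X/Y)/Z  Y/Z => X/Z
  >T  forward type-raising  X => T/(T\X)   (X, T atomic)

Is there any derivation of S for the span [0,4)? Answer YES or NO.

((PP\N)/NP)/N N NP PP\(PP\N)
CKY chart[0,4] = {N/(N\PP), NP/(NP\PP), PP, PP/(PP\PP), S/(S\PP)}; S ∉ chart

NO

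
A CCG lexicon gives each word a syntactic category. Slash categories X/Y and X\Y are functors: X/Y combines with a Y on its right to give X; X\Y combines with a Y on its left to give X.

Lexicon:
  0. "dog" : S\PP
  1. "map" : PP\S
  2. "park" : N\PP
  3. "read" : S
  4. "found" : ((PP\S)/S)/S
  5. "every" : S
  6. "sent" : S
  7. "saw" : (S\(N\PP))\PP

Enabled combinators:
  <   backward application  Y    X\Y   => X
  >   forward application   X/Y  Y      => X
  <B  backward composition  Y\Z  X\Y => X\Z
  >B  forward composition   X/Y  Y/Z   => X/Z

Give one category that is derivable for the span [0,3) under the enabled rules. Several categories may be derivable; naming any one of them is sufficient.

[0,8] S   <
  [0,3] N\PP   <B
    [0,1] "dog" : S\PP
    [1,3] N\S   <B
      [1,2] "map" : PP\S
      [2,3] "park" : N\PP
  [3,8] S\(N\PP)   <
    [3,7] PP   <
      [3,4] "read" : S
      [4,7] PP\S   >
        [4,6] (PP\S)/S   >
          [4,5] "found" : ((PP\S)/S)/S
          [5,6] "every" : S
        [6,7] "sent" : S
    [7,8] "saw" : (S\(N\PP))\PP

N\PP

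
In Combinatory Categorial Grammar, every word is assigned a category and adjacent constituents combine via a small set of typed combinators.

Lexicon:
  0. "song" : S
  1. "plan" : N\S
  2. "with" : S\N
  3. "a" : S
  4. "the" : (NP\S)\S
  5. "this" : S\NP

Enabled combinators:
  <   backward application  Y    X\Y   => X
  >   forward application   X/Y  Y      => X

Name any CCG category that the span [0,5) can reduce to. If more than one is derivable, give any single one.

[0,6] S   <
  [0,5] NP   <
    [0,3] S   <
      [0,2] N   <
        [0,1] "song" : S
        [1,2] "plan" : N\S
      [2,3] "with" : S\N
    [3,5] NP\S   <
      [3,4] "a" : S
      [4,5] "the" : (NP\S)\S
  [5,6] "this" : S\NP

NP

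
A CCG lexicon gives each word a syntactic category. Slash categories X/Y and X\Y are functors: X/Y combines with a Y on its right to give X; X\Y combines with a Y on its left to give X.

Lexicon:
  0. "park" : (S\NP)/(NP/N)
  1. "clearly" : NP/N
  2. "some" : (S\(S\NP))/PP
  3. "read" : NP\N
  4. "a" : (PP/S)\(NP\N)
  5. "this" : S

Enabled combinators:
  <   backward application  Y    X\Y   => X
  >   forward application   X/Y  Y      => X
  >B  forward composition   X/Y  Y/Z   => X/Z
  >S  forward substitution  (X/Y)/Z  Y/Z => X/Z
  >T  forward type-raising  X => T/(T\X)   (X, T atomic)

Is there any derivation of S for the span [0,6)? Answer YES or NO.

[0,6] S   <
  [0,2] S\NP   >
    [0,1] "park" : (S\NP)/(NP/N)
    [1,2] "clearly" : NP/N
  [2,6] S\(S\NP)   >
    [2,3] "some" : (S\(S\NP))/PP
    [3,6] PP   >
      [3,5] PP/S   <
        [3,4] "read" : NP\N
        [4,5] "a" : (PP/S)\(NP\N)
      [5,6] "this" : S

YES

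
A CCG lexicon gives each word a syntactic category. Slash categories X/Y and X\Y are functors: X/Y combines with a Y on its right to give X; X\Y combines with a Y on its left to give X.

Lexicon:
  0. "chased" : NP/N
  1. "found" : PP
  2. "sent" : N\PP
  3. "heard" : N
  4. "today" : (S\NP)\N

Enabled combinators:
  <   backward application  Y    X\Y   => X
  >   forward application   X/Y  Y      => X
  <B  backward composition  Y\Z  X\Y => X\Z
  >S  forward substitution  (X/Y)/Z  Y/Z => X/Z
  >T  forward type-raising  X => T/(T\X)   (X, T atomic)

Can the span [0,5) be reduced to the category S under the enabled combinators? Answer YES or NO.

YES

[0,5] S   <
  [0,3] NP   >
    [0,1] "chased" : NP/N
    [1,3] N   >
      [1,2] N/(N\PP)   >T
        [1,2] "found" : PP
      [2,3] "sent" : N\PP
  [3,5] S\NP   <
    [3,4] "heard" : N
    [4,5] "today" : (S\NP)\N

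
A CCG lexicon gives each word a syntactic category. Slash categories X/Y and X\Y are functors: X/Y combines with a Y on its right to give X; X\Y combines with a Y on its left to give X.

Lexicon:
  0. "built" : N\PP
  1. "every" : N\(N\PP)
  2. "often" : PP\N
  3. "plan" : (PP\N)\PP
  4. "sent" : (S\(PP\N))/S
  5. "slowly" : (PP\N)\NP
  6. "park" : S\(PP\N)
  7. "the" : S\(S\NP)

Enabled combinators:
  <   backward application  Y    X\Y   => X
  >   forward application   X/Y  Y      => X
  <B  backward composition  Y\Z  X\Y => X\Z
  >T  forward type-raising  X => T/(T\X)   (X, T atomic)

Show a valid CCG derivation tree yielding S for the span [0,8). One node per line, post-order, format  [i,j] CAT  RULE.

[0,1] N\PP  lex  "built"
[1,2] N\(N\PP)  lex  "every"
[0,2] N  <  k=1
[2,3] PP\N  lex  "often"
[0,3] PP  <  k=2
[3,4] (PP\N)\PP  lex  "plan"
[0,4] PP\N  <  k=3
[4,5] (S\(PP\N))/S  lex  "sent"
[5,6] (PP\N)\NP  lex  "slowly"
[6,7] S\(PP\N)  lex  "park"
[5,7] S\NP  <B  k=6
[7,8] S\(S\NP)  lex  "the"
[5,8] S  <  k=7
[4,8] S\(PP\N)  >  k=5
[0,8] S  <  k=4

[0,8] S   <
  [0,4] PP\N   <
    [0,3] PP   <
      [0,2] N   <
        [0,1] "built" : N\PP
        [1,2] "every" : N\(N\PP)
      [2,3] "often" : PP\N
    [3,4] "plan" : (PP\N)\PP
  [4,8] S\(PP\N)   >
    [4,5] "sent" : (S\(PP\N))/S
    [5,8] S   <
      [5,7] S\NP   <B
        [5,6] "slowly" : (PP\N)\NP
        [6,7] "park" : S\(PP\N)
      [7,8] "the" : S\(S\NP)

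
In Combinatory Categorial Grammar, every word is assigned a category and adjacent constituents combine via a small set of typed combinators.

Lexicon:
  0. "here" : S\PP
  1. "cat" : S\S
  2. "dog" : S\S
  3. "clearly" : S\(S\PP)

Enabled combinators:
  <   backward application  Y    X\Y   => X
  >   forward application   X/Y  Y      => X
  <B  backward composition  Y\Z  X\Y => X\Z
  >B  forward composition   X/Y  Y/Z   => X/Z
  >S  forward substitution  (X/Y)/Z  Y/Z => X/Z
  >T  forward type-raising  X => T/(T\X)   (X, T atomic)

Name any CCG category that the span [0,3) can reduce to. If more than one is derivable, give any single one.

[0,4] S   <
  [0,3] S\PP   <B
    [0,1] "here" : S\PP
    [1,3] S\S   <B
      [1,2] "cat" : S\S
      [2,3] "dog" : S\S
  [3,4] "clearly" : S\(S\PP)

S\PP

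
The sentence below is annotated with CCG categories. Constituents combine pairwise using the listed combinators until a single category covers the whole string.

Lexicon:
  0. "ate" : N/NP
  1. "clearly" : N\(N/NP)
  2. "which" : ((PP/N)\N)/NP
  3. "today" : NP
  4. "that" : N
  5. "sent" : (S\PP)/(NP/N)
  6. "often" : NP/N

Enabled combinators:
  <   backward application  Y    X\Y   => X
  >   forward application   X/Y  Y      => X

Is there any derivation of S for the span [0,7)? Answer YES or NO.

YES

[0,7] S   <
  [0,5] PP   >
    [0,4] PP/N   <
      [0,2] N   <
        [0,1] "ate" : N/NP
        [1,2] "clearly" : N\(N/NP)
      [2,4] (PP/N)\N   >
        [2,3] "which" : ((PP/N)\N)/NP
        [3,4] "today" : NP
    [4,5] "that" : N
  [5,7] S\PP   >
    [5,6] "sent" : (S\PP)/(NP/N)
    [6,7] "often" : NP/N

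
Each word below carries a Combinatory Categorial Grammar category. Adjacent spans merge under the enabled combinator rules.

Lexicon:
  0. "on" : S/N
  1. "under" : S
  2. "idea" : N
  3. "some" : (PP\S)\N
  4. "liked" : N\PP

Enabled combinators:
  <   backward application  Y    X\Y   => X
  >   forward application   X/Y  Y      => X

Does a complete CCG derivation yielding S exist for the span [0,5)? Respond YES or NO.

YES

[0,5] S   >
  [0,1] "on" : S/N
  [1,5] N   <
    [1,4] PP   <
      [1,2] "under" : S
      [2,4] PP\S   <
        [2,3] "idea" : N
        [3,4] "some" : (PP\S)\N
    [4,5] "liked" : N\PP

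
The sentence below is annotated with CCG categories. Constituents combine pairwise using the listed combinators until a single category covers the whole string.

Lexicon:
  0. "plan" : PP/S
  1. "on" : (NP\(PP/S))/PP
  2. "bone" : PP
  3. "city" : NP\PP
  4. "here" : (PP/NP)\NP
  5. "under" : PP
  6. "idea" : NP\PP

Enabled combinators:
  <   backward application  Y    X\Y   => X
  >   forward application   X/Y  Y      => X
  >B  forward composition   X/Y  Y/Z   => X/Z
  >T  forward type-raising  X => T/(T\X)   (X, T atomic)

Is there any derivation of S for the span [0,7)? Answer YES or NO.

PP/S (NP\(PP/S))/PP PP NP\PP (PP/NP)\NP PP NP\PP
CKY chart[0,7] = {N/(N\NP), NP, NP/(NP\NP), PP/(PP\NP), S/(S\NP)}; S ∉ chart

NO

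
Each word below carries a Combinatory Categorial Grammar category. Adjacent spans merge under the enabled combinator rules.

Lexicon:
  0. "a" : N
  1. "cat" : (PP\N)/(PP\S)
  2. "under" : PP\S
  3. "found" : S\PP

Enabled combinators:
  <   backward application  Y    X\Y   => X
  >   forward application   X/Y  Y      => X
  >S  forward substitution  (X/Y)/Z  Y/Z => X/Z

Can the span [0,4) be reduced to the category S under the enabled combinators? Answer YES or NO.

YES

[0,4] S   <
  [0,3] PP   <
    [0,1] "a" : N
    [1,3] PP\N   >
      [1,2] "cat" : (PP\N)/(PP\S)
      [2,3] "under" : PP\S
  [3,4] "found" : S\PP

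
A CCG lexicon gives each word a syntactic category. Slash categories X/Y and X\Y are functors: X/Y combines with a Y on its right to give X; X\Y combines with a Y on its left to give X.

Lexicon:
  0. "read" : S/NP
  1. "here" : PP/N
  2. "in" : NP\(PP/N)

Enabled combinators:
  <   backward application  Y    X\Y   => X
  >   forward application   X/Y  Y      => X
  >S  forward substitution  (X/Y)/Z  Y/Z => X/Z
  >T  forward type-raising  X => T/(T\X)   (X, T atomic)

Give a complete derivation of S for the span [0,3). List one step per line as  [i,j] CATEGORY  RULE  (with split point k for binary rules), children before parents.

[0,1] S/NP  lex  "read"
[1,2] PP/N  lex  "here"
[2,3] NP\(PP/N)  lex  "in"
[1,3] NP  <  k=2
[0,3] S  >  k=1

[0,3] S   >
  [0,1] "read" : S/NP
  [1,3] NP   <
    [1,2] "here" : PP/N
    [2,3] "in" : NP\(PP/N)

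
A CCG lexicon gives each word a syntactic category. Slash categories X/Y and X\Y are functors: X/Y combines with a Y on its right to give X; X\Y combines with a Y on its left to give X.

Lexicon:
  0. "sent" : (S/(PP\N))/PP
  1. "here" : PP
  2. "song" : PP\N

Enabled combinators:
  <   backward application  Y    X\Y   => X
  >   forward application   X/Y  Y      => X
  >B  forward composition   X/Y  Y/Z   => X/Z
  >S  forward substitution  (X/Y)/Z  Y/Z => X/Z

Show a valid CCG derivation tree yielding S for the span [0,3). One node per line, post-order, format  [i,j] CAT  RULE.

[0,1] (S/(PP\N))/PP  lex  "sent"
[1,2] PP  lex  "here"
[0,2] S/(PP\N)  >  k=1
[2,3] PP\N  lex  "song"
[0,3] S  >  k=2

[0,3] S   >
  [0,2] S/(PP\N)   >
    [0,1] "sent" : (S/(PP\N))/PP
    [1,2] "here" : PP
  [2,3] "song" : PP\N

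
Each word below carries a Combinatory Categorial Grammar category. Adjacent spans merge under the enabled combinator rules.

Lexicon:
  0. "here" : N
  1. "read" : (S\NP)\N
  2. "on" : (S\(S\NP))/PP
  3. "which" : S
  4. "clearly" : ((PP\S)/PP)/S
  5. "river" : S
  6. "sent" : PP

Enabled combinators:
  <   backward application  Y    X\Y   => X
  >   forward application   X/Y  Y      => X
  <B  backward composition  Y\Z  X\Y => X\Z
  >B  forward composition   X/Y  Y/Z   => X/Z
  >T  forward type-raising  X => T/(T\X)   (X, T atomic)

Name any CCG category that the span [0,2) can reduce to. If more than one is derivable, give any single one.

S\NP

[0,7] S   <
  [0,2] S\NP   <
    [0,1] "here" : N
    [1,2] "read" : (S\NP)\N
  [2,7] S\(S\NP)   >
    [2,3] "on" : (S\(S\NP))/PP
    [3,7] PP   <
      [3,4] "which" : S
      [4,7] PP\S   >
        [4,6] (PP\S)/PP   >
          [4,5] "clearly" : ((PP\S)/PP)/S
          [5,6] "river" : S
        [6,7] "sent" : PP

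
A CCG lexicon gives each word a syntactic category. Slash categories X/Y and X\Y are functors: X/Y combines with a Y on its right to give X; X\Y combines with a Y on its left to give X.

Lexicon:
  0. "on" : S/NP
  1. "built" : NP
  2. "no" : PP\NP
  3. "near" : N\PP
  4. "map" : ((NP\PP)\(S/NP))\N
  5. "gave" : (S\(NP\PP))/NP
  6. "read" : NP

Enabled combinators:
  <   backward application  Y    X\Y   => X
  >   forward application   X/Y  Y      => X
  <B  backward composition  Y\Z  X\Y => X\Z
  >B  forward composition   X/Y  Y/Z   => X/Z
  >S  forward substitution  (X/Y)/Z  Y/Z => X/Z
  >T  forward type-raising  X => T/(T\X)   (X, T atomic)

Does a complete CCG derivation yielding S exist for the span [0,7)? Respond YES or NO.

YES

[0,7] S   <
  [0,5] NP\PP   <
    [0,1] "on" : S/NP
    [1,5] (NP\PP)\(S/NP)   <
      [1,4] N   >
        [1,2] N/(N\NP)   >T
          [1,2] "built" : NP
        [2,4] N\NP   <B
          [2,3] "no" : PP\NP
          [3,4] "near" : N\PP
      [4,5] "map" : ((NP\PP)\(S/NP))\N
  [5,7] S\(NP\PP)   >
    [5,6] "gave" : (S\(NP\PP))/NP
    [6,7] "read" : NP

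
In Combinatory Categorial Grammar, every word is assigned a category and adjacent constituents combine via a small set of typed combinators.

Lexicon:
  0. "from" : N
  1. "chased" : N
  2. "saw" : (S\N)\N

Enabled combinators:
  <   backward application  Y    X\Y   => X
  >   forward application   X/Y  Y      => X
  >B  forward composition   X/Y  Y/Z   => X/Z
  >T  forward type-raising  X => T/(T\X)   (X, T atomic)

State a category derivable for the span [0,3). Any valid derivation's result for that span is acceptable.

S

[0,3] S   <
  [0,1] "from" : N
  [1,3] S\N   <
    [1,2] "chased" : N
    [2,3] "saw" : (S\N)\N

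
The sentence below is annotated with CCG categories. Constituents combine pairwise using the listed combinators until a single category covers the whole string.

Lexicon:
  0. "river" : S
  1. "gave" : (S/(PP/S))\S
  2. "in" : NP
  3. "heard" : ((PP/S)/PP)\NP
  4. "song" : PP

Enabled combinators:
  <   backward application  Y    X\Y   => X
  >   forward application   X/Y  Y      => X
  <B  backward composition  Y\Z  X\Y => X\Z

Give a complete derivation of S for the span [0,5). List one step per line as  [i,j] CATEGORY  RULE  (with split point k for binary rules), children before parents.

[0,5] S   >
  [0,2] S/(PP/S)   <
    [0,1] "river" : S
    [1,2] "gave" : (S/(PP/S))\S
  [2,5] PP/S   >
    [2,4] (PP/S)/PP   <
      [2,3] "in" : NP
      [3,4] "heard" : ((PP/S)/PP)\NP
    [4,5] "song" : PP

[0,1] S  lex  "river"
[1,2] (S/(PP/S))\S  lex  "gave"
[0,2] S/(PP/S)  <  k=1
[2,3] NP  lex  "in"
[3,4] ((PP/S)/PP)\NP  lex  "heard"
[2,4] (PP/S)/PP  <  k=3
[4,5] PP  lex  "song"
[2,5] PP/S  >  k=4
[0,5] S  >  k=2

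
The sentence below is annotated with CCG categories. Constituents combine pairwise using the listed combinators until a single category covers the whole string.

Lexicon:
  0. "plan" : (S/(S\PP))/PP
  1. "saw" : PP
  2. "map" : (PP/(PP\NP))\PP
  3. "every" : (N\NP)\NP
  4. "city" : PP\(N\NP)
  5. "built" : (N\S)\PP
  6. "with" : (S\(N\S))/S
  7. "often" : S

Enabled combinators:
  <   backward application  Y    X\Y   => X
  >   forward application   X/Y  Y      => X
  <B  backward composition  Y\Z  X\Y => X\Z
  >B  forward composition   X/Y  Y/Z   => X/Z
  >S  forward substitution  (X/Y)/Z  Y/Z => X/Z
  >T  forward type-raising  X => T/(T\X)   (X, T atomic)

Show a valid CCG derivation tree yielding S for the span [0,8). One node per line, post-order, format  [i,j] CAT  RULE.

[0,8] S   >
  [0,5] S/(S\PP)   >
    [0,1] "plan" : (S/(S\PP))/PP
    [1,5] PP   >
      [1,3] PP/(PP\NP)   <
        [1,2] "saw" : PP
        [2,3] "map" : (PP/(PP\NP))\PP
      [3,5] PP\NP   <B
        [3,4] "every" : (N\NP)\NP
        [4,5] "city" : PP\(N\NP)
  [5,8] S\PP   <B
    [5,6] "built" : (N\S)\PP
    [6,8] S\(N\S)   >
      [6,7] "with" : (S\(N\S))/S
      [7,8] "often" : S

[0,1] (S/(S\PP))/PP  lex  "plan"
[1,2] PP  lex  "saw"
[2,3] (PP/(PP\NP))\PP  lex  "map"
[1,3] PP/(PP\NP)  <  k=2
[3,4] (N\NP)\NP  lex  "every"
[4,5] PP\(N\NP)  lex  "city"
[3,5] PP\NP  <B  k=4
[1,5] PP  >  k=3
[0,5] S/(S\PP)  >  k=1
[5,6] (N\S)\PP  lex  "built"
[6,7] (S\(N\S))/S  lex  "with"
[7,8] S  lex  "often"
[6,8] S\(N\S)  >  k=7
[5,8] S\PP  <B  k=6
[0,8] S  >  k=5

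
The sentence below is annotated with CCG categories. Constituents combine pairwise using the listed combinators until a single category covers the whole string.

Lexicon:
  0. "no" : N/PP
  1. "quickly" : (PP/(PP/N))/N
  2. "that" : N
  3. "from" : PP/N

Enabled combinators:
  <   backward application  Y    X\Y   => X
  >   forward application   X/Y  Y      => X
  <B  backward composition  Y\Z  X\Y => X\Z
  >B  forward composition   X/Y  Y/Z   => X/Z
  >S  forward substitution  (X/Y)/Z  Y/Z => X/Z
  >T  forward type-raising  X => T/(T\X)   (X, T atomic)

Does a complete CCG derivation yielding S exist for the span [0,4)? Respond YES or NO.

N/PP (PP/(PP/N))/N N PP/N
CKY chart[0,4] = {N, N/(N\N), N/(PP\PP), NP/(NP\N), PP/(PP\N), S/(S\N)}; S ∉ chart

NO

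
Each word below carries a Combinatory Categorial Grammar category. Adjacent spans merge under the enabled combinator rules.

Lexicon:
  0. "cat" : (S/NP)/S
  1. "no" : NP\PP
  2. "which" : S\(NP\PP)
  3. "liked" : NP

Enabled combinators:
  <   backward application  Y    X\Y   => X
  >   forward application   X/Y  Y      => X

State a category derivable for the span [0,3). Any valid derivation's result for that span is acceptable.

[0,4] S   >
  [0,3] S/NP   >
    [0,1] "cat" : (S/NP)/S
    [1,3] S   <
      [1,2] "no" : NP\PP
      [2,3] "which" : S\(NP\PP)
  [3,4] "liked" : NP

S/NP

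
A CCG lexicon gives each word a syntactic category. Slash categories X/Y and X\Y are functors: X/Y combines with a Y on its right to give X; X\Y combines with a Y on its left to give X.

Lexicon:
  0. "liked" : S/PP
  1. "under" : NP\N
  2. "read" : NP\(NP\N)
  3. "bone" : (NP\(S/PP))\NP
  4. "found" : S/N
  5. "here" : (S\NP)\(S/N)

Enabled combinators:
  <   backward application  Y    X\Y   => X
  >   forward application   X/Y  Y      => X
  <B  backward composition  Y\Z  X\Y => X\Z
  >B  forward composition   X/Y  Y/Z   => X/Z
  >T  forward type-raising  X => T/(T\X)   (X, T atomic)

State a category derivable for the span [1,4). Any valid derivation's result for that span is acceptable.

[0,6] S   <
  [0,4] NP   <
    [0,1] "liked" : S/PP
    [1,4] NP\(S/PP)   <
      [1,3] NP   <
        [1,2] "under" : NP\N
        [2,3] "read" : NP\(NP\N)
      [3,4] "bone" : (NP\(S/PP))\NP
  [4,6] S\NP   <
    [4,5] "found" : S/N
    [5,6] "here" : (S\NP)\(S/N)

NP\(S/PP)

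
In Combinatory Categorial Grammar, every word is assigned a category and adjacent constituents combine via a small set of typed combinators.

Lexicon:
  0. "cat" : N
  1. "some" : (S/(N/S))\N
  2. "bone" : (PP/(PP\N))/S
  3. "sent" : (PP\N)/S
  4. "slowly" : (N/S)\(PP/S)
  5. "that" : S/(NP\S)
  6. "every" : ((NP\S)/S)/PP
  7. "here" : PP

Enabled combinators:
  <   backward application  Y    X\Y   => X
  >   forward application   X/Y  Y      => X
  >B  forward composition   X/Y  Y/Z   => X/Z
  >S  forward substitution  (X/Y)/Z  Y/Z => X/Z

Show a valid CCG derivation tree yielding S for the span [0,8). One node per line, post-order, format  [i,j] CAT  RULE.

[0,8] S   >
  [0,2] S/(N/S)   <
    [0,1] "cat" : N
    [1,2] "some" : (S/(N/S))\N
  [2,8] N/S   >B
    [2,5] N/S   <
      [2,4] PP/S   >S
        [2,3] "bone" : (PP/(PP\N))/S
        [3,4] "sent" : (PP\N)/S
      [4,5] "slowly" : (N/S)\(PP/S)
    [5,8] S/S   >B
      [5,6] "that" : S/(NP\S)
      [6,8] (NP\S)/S   >
        [6,7] "every" : ((NP\S)/S)/PP
        [7,8] "here" : PP

[0,1] N  lex  "cat"
[1,2] (S/(N/S))\N  lex  "some"
[0,2] S/(N/S)  <  k=1
[2,3] (PP/(PP\N))/S  lex  "bone"
[3,4] (PP\N)/S  lex  "sent"
[2,4] PP/S  >S  k=3
[4,5] (N/S)\(PP/S)  lex  "slowly"
[2,5] N/S  <  k=4
[5,6] S/(NP\S)  lex  "that"
[6,7] ((NP\S)/S)/PP  lex  "every"
[7,8] PP  lex  "here"
[6,8] (NP\S)/S  >  k=7
[5,8] S/S  >B  k=6
[2,8] N/S  >B  k=5
[0,8] S  >  k=2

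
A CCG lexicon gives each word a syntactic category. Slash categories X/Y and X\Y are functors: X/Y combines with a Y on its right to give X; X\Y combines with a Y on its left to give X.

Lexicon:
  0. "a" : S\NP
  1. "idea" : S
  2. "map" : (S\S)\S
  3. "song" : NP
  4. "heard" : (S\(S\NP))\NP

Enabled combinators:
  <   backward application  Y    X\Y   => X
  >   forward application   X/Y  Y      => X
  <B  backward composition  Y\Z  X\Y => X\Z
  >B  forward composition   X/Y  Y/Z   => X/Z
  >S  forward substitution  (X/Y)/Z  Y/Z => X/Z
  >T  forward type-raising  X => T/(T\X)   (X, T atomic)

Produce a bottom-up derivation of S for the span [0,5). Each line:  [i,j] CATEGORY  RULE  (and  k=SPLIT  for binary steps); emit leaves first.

[0,5] S   <
  [0,3] S\NP   <B
    [0,1] "a" : S\NP
    [1,3] S\S   <
      [1,2] "idea" : S
      [2,3] "map" : (S\S)\S
  [3,5] S\(S\NP)   <
    [3,4] "song" : NP
    [4,5] "heard" : (S\(S\NP))\NP

[0,1] S\NP  lex  "a"
[1,2] S  lex  "idea"
[2,3] (S\S)\S  lex  "map"
[1,3] S\S  <  k=2
[0,3] S\NP  <B  k=1
[3,4] NP  lex  "song"
[4,5] (S\(S\NP))\NP  lex  "heard"
[3,5] S\(S\NP)  <  k=4
[0,5] S  <  k=3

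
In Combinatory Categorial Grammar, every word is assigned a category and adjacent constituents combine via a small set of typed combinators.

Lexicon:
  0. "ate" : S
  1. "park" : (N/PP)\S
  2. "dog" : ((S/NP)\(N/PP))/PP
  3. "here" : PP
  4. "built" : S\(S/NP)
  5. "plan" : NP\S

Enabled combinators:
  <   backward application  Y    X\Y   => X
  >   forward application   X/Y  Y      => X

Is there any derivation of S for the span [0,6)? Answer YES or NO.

NO

S (N/PP)\S ((S/NP)\(N/PP))/PP PP S\(S/NP) NP\S
CKY chart[0,6] = {NP}; S ∉ chart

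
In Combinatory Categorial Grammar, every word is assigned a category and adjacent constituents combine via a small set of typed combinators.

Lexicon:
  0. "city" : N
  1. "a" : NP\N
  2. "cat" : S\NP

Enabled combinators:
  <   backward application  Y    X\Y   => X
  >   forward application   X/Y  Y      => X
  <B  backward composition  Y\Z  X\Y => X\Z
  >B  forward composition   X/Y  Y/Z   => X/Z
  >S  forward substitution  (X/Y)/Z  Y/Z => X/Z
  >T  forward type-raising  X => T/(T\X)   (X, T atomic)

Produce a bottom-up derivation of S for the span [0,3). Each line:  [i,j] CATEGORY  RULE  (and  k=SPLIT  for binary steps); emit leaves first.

[0,1] N  lex  "city"
[1,2] NP\N  lex  "a"
[2,3] S\NP  lex  "cat"
[1,3] S\N  <B  k=2
[0,3] S  <  k=1

[0,3] S   <
  [0,1] "city" : N
  [1,3] S\N   <B
    [1,2] "a" : NP\N
    [2,3] "cat" : S\NP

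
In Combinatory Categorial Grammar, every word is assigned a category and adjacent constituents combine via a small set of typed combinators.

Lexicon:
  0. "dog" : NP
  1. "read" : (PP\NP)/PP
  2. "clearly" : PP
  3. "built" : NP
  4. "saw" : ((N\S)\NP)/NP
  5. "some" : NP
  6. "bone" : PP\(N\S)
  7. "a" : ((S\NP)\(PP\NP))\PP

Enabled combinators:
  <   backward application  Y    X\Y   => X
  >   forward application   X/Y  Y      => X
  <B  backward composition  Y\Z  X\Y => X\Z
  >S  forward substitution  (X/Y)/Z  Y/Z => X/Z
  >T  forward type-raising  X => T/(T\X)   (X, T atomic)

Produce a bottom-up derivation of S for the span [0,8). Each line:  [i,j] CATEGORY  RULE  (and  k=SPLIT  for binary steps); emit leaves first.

[0,1] NP  lex  "dog"
[1,2] (PP\NP)/PP  lex  "read"
[2,3] PP  lex  "clearly"
[1,3] PP\NP  >  k=2
[3,4] NP  lex  "built"
[4,5] ((N\S)\NP)/NP  lex  "saw"
[5,6] NP  lex  "some"
[4,6] (N\S)\NP  >  k=5
[6,7] PP\(N\S)  lex  "bone"
[4,7] PP\NP  <B  k=6
[3,7] PP  <  k=4
[7,8] ((S\NP)\(PP\NP))\PP  lex  "a"
[3,8] (S\NP)\(PP\NP)  <  k=7
[1,8] S\NP  <  k=3
[0,8] S  <  k=1

[0,8] S   <
  [0,1] "dog" : NP
  [1,8] S\NP   <
    [1,3] PP\NP   >
      [1,2] "read" : (PP\NP)/PP
      [2,3] "clearly" : PP
    [3,8] (S\NP)\(PP\NP)   <
      [3,7] PP   <
        [3,4] "built" : NP
        [4,7] PP\NP   <B
          [4,6] (N\S)\NP   >
            [4,5] "saw" : ((N\S)\NP)/NP
            [5,6] "some" : NP
          [6,7] "bone" : PP\(N\S)
      [7,8] "a" : ((S\NP)\(PP\NP))\PP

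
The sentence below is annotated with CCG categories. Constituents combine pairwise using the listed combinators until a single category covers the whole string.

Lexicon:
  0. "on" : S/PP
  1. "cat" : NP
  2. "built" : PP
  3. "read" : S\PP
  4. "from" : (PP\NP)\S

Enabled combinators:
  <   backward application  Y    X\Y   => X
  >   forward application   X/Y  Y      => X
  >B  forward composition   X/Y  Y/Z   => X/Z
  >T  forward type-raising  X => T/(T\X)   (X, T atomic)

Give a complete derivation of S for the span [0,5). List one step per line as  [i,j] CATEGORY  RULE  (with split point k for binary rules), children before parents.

[0,5] S   >
  [0,1] "on" : S/PP
  [1,5] PP   >
    [1,2] PP/(PP\NP)   >T
      [1,2] "cat" : NP
    [2,5] PP\NP   <
      [2,4] S   >
        [2,3] S/(S\PP)   >T
          [2,3] "built" : PP
        [3,4] "read" : S\PP
      [4,5] "from" : (PP\NP)\S

[0,1] S/PP  lex  "on"
[1,2] NP  lex  "cat"
[1,2] PP/(PP\NP)  >T
[2,3] PP  lex  "built"
[2,3] S/(S\PP)  >T
[3,4] S\PP  lex  "read"
[2,4] S  >  k=3
[4,5] (PP\NP)\S  lex  "from"
[2,5] PP\NP  <  k=4
[1,5] PP  >  k=2
[0,5] S  >  k=1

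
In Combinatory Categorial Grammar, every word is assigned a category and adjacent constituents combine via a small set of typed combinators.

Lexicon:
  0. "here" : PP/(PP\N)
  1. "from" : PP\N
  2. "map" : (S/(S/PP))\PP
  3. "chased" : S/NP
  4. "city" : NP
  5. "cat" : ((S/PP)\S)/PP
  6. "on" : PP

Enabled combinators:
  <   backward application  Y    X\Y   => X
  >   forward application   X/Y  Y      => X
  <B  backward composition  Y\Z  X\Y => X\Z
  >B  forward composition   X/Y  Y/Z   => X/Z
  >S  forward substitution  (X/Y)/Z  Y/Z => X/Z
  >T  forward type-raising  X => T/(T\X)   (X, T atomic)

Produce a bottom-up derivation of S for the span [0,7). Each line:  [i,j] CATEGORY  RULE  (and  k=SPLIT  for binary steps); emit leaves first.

[0,1] PP/(PP\N)  lex  "here"
[1,2] PP\N  lex  "from"
[0,2] PP  >  k=1
[2,3] (S/(S/PP))\PP  lex  "map"
[0,3] S/(S/PP)  <  k=2
[3,4] S/NP  lex  "chased"
[4,5] NP  lex  "city"
[3,5] S  >  k=4
[5,6] ((S/PP)\S)/PP  lex  "cat"
[6,7] PP  lex  "on"
[5,7] (S/PP)\S  >  k=6
[3,7] S/PP  <  k=5
[0,7] S  >  k=3

[0,7] S   >
  [0,3] S/(S/PP)   <
    [0,2] PP   >
      [0,1] "here" : PP/(PP\N)
      [1,2] "from" : PP\N
    [2,3] "map" : (S/(S/PP))\PP
  [3,7] S/PP   <
    [3,5] S   >
      [3,4] "chased" : S/NP
      [4,5] "city" : NP
    [5,7] (S/PP)\S   >
      [5,6] "cat" : ((S/PP)\S)/PP
      [6,7] "on" : PP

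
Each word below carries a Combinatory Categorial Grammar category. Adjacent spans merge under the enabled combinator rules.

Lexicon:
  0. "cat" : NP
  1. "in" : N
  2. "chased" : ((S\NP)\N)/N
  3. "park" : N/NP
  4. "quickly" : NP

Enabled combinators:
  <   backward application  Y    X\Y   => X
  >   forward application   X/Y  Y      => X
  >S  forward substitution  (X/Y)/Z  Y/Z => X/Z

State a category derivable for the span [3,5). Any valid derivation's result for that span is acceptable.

N

[0,5] S   <
  [0,1] "cat" : NP
  [1,5] S\NP   <
    [1,2] "in" : N
    [2,5] (S\NP)\N   >
      [2,3] "chased" : ((S\NP)\N)/N
      [3,5] N   >
        [3,4] "park" : N/NP
        [4,5] "quickly" : NP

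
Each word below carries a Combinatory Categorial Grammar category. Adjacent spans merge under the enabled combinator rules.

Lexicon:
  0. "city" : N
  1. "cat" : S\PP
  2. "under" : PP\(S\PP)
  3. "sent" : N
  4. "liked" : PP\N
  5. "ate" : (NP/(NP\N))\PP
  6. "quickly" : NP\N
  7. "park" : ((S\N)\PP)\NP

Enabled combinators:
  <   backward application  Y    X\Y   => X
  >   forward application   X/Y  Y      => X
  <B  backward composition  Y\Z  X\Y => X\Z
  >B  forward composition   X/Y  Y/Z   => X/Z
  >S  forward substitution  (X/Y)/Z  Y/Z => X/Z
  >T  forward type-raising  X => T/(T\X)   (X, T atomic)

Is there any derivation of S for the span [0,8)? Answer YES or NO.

YES

[0,8] S   <
  [0,1] "city" : N
  [1,8] S\N   <
    [1,3] PP   <
      [1,2] "cat" : S\PP
      [2,3] "under" : PP\(S\PP)
    [3,8] (S\N)\PP   <
      [3,7] NP   >
        [3,6] NP/(NP\N)   <
          [3,5] PP   >
            [3,4] PP/(PP\N)   >T
              [3,4] "sent" : N
            [4,5] "liked" : PP\N
          [5,6] "ate" : (NP/(NP\N))\PP
        [6,7] "quickly" : NP\N
      [7,8] "park" : ((S\N)\PP)\NP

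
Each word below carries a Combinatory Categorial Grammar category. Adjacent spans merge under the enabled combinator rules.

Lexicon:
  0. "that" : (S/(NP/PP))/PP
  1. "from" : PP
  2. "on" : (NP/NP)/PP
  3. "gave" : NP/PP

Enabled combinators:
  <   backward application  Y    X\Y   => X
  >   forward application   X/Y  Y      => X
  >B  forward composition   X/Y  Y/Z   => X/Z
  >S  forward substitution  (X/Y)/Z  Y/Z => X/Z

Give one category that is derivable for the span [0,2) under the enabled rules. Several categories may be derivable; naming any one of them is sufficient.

[0,4] S   >
  [0,2] S/(NP/PP)   >
    [0,1] "that" : (S/(NP/PP))/PP
    [1,2] "from" : PP
  [2,4] NP/PP   >S
    [2,3] "on" : (NP/NP)/PP
    [3,4] "gave" : NP/PP

S/(NP/PP)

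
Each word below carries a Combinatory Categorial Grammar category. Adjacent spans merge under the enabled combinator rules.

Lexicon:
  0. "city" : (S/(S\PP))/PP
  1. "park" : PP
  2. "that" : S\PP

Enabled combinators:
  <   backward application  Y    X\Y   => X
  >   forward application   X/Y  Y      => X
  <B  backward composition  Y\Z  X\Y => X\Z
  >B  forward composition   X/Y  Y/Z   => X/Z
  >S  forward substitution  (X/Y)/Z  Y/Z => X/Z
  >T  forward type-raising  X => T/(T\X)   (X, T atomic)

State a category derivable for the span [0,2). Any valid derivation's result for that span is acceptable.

[0,3] S   >
  [0,2] S/(S\PP)   >
    [0,1] "city" : (S/(S\PP))/PP
    [1,2] "park" : PP
  [2,3] "that" : S\PP

S/(S\PP)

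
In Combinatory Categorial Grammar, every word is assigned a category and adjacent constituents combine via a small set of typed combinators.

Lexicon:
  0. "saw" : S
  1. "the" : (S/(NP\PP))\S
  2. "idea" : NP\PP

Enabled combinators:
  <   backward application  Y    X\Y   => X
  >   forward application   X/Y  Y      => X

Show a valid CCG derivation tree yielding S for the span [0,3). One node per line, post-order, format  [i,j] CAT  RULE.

[0,1] S  lex  "saw"
[1,2] (S/(NP\PP))\S  lex  "the"
[0,2] S/(NP\PP)  <  k=1
[2,3] NP\PP  lex  "idea"
[0,3] S  >  k=2

[0,3] S   >
  [0,2] S/(NP\PP)   <
    [0,1] "saw" : S
    [1,2] "the" : (S/(NP\PP))\S
  [2,3] "idea" : NP\PP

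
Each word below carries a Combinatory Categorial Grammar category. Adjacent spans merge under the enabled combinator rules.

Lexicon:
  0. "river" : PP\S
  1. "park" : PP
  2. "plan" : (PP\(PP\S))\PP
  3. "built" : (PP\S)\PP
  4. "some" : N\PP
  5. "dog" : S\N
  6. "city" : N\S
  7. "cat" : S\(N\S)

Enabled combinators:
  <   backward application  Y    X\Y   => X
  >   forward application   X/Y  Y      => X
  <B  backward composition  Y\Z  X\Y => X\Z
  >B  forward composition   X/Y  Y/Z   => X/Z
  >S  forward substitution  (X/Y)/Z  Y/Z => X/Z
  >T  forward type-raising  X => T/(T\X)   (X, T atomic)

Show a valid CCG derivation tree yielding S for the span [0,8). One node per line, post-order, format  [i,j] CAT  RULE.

[0,8] S   <
  [0,7] N\S   <B
    [0,4] PP\S   <
      [0,3] PP   <
        [0,1] "river" : PP\S
        [1,3] PP\(PP\S)   <
          [1,2] "park" : PP
          [2,3] "plan" : (PP\(PP\S))\PP
      [3,4] "built" : (PP\S)\PP
    [4,7] N\PP   <B
      [4,5] "some" : N\PP
      [5,7] N\N   <B
        [5,6] "dog" : S\N
        [6,7] "city" : N\S
  [7,8] "cat" : S\(N\S)

[0,1] PP\S  lex  "river"
[1,2] PP  lex  "park"
[2,3] (PP\(PP\S))\PP  lex  "plan"
[1,3] PP\(PP\S)  <  k=2
[0,3] PP  <  k=1
[3,4] (PP\S)\PP  lex  "built"
[0,4] PP\S  <  k=3
[4,5] N\PP  lex  "some"
[5,6] S\N  lex  "dog"
[6,7] N\S  lex  "city"
[5,7] N\N  <B  k=6
[4,7] N\PP  <B  k=5
[0,7] N\S  <B  k=4
[7,8] S\(N\S)  lex  "cat"
[0,8] S  <  k=7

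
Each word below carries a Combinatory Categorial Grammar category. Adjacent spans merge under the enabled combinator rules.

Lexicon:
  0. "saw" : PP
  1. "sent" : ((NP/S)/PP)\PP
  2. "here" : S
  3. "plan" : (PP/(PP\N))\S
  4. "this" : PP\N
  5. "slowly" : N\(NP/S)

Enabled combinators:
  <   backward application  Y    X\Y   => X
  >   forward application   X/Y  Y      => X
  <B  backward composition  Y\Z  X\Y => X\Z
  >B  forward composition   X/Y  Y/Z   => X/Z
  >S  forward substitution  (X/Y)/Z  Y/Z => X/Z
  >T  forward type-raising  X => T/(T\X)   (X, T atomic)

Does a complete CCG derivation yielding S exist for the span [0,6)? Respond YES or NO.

NO

PP ((NP/S)/PP)\PP S (PP/(PP\N))\S PP\N N\(NP/S)
CKY chart[0,6] = {N, N/(N\N), NP/(NP\N), PP/(PP\N), S/(S\N)}; S ∉ chart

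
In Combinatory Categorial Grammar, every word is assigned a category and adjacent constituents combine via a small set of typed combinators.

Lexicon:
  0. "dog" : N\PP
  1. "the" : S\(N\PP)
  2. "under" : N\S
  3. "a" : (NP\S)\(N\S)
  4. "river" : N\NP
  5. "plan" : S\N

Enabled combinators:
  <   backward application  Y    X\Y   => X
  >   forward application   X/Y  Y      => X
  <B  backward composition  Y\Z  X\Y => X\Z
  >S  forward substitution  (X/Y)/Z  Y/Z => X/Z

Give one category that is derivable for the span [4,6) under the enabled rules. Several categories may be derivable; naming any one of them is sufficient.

[0,6] S   <
  [0,4] NP   <
    [0,2] S   <
      [0,1] "dog" : N\PP
      [1,2] "the" : S\(N\PP)
    [2,4] NP\S   <
      [2,3] "under" : N\S
      [3,4] "a" : (NP\S)\(N\S)
  [4,6] S\NP   <B
    [4,5] "river" : N\NP
    [5,6] "plan" : S\N

S\NP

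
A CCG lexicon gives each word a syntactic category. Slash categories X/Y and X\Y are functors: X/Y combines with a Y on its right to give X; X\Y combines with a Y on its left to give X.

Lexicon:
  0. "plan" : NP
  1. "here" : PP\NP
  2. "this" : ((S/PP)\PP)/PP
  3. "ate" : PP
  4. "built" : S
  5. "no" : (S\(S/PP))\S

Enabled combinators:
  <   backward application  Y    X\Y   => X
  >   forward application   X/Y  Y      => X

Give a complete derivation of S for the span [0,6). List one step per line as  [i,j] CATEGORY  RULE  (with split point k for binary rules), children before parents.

[0,6] S   <
  [0,4] S/PP   <
    [0,2] PP   <
      [0,1] "plan" : NP
      [1,2] "here" : PP\NP
    [2,4] (S/PP)\PP   >
      [2,3] "this" : ((S/PP)\PP)/PP
      [3,4] "ate" : PP
  [4,6] S\(S/PP)   <
    [4,5] "built" : S
    [5,6] "no" : (S\(S/PP))\S

[0,1] NP  lex  "plan"
[1,2] PP\NP  lex  "here"
[0,2] PP  <  k=1
[2,3] ((S/PP)\PP)/PP  lex  "this"
[3,4] PP  lex  "ate"
[2,4] (S/PP)\PP  >  k=3
[0,4] S/PP  <  k=2
[4,5] S  lex  "built"
[5,6] (S\(S/PP))\S  lex  "no"
[4,6] S\(S/PP)  <  k=5
[0,6] S  <  k=4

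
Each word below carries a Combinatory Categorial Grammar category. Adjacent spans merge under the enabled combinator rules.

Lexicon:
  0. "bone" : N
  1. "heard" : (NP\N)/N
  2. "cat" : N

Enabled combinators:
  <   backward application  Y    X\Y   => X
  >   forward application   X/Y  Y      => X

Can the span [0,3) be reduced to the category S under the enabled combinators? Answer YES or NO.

NO

N (NP\N)/N N
CKY chart[0,3] = {NP}; S ∉ chart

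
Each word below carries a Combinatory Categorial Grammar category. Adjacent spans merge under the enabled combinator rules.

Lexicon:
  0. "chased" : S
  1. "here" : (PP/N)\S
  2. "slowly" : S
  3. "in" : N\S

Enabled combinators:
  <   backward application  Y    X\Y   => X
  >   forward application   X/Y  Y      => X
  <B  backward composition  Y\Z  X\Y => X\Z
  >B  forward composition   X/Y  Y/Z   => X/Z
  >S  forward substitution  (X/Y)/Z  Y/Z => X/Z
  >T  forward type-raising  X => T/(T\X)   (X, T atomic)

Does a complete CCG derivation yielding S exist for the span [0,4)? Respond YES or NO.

S (PP/N)\S S N\S
CKY chart[0,4] = {N/(N\PP), NP/(NP\PP), PP, PP/(N\N), PP/(PP\PP), S/(S\PP)}; S ∉ chart

NO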